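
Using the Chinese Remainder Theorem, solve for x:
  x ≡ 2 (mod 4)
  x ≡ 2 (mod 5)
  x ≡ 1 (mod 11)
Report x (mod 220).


Moduli 4, 5, 11 are pairwise coprime; by CRT there is a unique solution modulo M = 4 · 5 · 11 = 220.
Solve pairwise, accumulating the modulus:
  Start with x ≡ 2 (mod 4).
  Combine with x ≡ 2 (mod 5): since gcd(4, 5) = 1, we get a unique residue mod 20.
    Write x = 2 + 4·t and substitute into x ≡ 2 (mod 5): 4·t ≡ 2 − 2 = 0 (mod 5).
    The inverse of 4 mod 5 is 4 (since 4·4 = 16 = 3·5 + 1), so t ≡ 4·0 = 0 ≡ 0 (mod 5).
    Then x = 2 + 4·0 = 2, valid modulo lcm(4, 5) = 20: x ≡ 2 (mod 20).
  Combine with x ≡ 1 (mod 11): since gcd(20, 11) = 1, we get a unique residue mod 220.
    Write x = 2 + 20·t and substitute into x ≡ 1 (mod 11): 20·t ≡ 1 − 2 = -1 (mod 11).
    Reduce coefficients mod 11: 9·t ≡ 10 (mod 11).
    The inverse of 9 mod 11 is 5 (since 9·5 = 45 = 4·11 + 1), so t ≡ 5·10 = 50 ≡ 6 (mod 11).
    Then x = 2 + 20·6 = 122, valid modulo lcm(20, 11) = 220: x ≡ 122 (mod 220).
Verify: 122 mod 4 = 2 ✓, 122 mod 5 = 2 ✓, 122 mod 11 = 1 ✓.

x ≡ 122 (mod 220).


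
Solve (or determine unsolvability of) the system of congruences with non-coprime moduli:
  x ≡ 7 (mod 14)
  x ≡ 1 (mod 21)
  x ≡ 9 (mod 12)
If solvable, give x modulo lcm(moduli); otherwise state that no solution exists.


Moduli 14, 21, 12 are not pairwise coprime, so CRT works modulo lcm(m_i) when all pairwise compatibility conditions hold.
Pairwise compatibility: gcd(m_i, m_j) must divide a_i - a_j for every pair.
Merge one congruence at a time:
  Start: x ≡ 7 (mod 14).
  Combine with x ≡ 1 (mod 21): gcd(14, 21) = 7, and 1 - 7 = -6 is NOT divisible by 7.
    ⇒ system is inconsistent (no integer solution).

No solution (the system is inconsistent).


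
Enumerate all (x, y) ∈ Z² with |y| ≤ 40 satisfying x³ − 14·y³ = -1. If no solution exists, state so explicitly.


The equation is x³ - 14y³ = -1. For fixed y, x³ = 14·y³ − 1, so a solution requires the RHS to be a perfect cube.
Strategy: iterate y from -40 to 40, compute RHS = 14·y³ − 1, and check whether it is a (positive or negative) perfect cube.
Check small values of y:
  y = 0: RHS = -1 = (-1)³ ⇒ x = -1 works.
  y = 1: RHS = 13 is not a perfect cube.
  y = -1: RHS = -15 is not a perfect cube.
  y = 2: RHS = 111 is not a perfect cube.
  y = -2: RHS = -113 is not a perfect cube.
  y = 3: RHS = 377 is not a perfect cube.
  y = -3: RHS = -379 is not a perfect cube.
Continuing the search up to |y| = 40 finds no further solutions beyond those listed.
Collected solutions: (-1, 0).

Solutions (with |y| ≤ 40): (-1, 0).


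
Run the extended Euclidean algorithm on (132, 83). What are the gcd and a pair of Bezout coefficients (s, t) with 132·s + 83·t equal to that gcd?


Euclidean algorithm on (132, 83) — divide until remainder is 0:
  132 = 1 · 83 + 49
  83 = 1 · 49 + 34
  49 = 1 · 34 + 15
  34 = 2 · 15 + 4
  15 = 3 · 4 + 3
  4 = 1 · 3 + 1
  3 = 3 · 1 + 0
gcd(132, 83) = 1.
Track Bezout coefficients alongside the remainders: start with r₀ = 132 = a·1 + b·0 (s = 1, t = 0) and r₁ = 83 = a·0 + b·1 (s = 0, t = 1); each new remainder r_{k+1} = r_{k-1} − q_k·r_k inherits s_{k+1} = s_{k-1} − q_k·s_k, t_{k+1} = t_{k-1} − q_k·t_k, so r_k = a·s_k + b·t_k at every step:
  q = 1: r = 49, s = 1 − 1·0 = 1, t = 0 − 1·1 = -1  (check: 132·1 + 83·(-1) = 49)
  q = 1: r = 34, s = 0 − 1·1 = -1, t = 1 − 1·(-1) = 2  (check: 132·(-1) + 83·2 = 34)
  q = 1: r = 15, s = 1 − 1·(-1) = 2, t = -1 − 1·2 = -3  (check: 132·2 + 83·(-3) = 15)
  q = 2: r = 4, s = -1 − 2·2 = -5, t = 2 − 2·(-3) = 8  (check: 132·(-5) + 83·8 = 4)
  q = 3: r = 3, s = 2 − 3·(-5) = 17, t = -3 − 3·8 = -27  (check: 132·17 + 83·(-27) = 3)
  q = 1: r = 1, s = -5 − 1·17 = -22, t = 8 − 1·(-27) = 35  (check: 132·(-22) + 83·35 = 1)
The row with r = 1 (the gcd) gives the Bezout coefficients s = -22, t = 35.
Result: 132 · (-22) + 83 · (35) = 1.

gcd(132, 83) = 1; s = -22, t = 35 (check: 132·(-22) + 83·35 = 1).


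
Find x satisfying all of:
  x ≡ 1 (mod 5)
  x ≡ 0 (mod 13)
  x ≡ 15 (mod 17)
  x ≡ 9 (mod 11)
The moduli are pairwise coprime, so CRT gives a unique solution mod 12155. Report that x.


Product of moduli M = 5 · 13 · 17 · 11 = 12155.
Merge one congruence at a time:
  Start: x ≡ 1 (mod 5).
  Combine with x ≡ 0 (mod 13); new modulus lcm = 65.
    Write x = 1 + 5·t and substitute into x ≡ 0 (mod 13): 5·t ≡ 0 − 1 = -1 (mod 13).
    Reduce coefficients mod 13: 5·t ≡ 12 (mod 13).
    The inverse of 5 mod 13 is 8 (since 5·8 = 40 = 3·13 + 1), so t ≡ 8·12 = 96 ≡ 5 (mod 13).
    Then x = 1 + 5·5 = 26, valid modulo lcm(5, 13) = 65: x ≡ 26 (mod 65).
  Combine with x ≡ 15 (mod 17); new modulus lcm = 1105.
    Write x = 26 + 65·t and substitute into x ≡ 15 (mod 17): 65·t ≡ 15 − 26 = -11 (mod 17).
    Reduce coefficients mod 17: 14·t ≡ 6 (mod 17).
    The inverse of 14 mod 17 is 11 (since 14·11 = 154 = 9·17 + 1), so t ≡ 11·6 = 66 ≡ 15 (mod 17).
    Then x = 26 + 65·15 = 1001, valid modulo lcm(65, 17) = 1105: x ≡ 1001 (mod 1105).
  Combine with x ≡ 9 (mod 11); new modulus lcm = 12155.
    Write x = 1001 + 1105·t and substitute into x ≡ 9 (mod 11): 1105·t ≡ 9 − 1001 = -992 (mod 11).
    Reduce coefficients mod 11: 5·t ≡ 9 (mod 11).
    The inverse of 5 mod 11 is 9 (since 5·9 = 45 = 4·11 + 1), so t ≡ 9·9 = 81 ≡ 4 (mod 11).
    Then x = 1001 + 1105·4 = 5421, valid modulo lcm(1105, 11) = 12155: x ≡ 5421 (mod 12155).
Verify against each original: 5421 mod 5 = 1, 5421 mod 13 = 0, 5421 mod 17 = 15, 5421 mod 11 = 9.

x ≡ 5421 (mod 12155).


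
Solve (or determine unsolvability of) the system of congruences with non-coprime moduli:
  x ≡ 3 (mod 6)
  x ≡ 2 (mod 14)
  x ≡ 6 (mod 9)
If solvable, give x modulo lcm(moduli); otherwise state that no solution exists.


Moduli 6, 14, 9 are not pairwise coprime, so CRT works modulo lcm(m_i) when all pairwise compatibility conditions hold.
Pairwise compatibility: gcd(m_i, m_j) must divide a_i - a_j for every pair.
Merge one congruence at a time:
  Start: x ≡ 3 (mod 6).
  Combine with x ≡ 2 (mod 14): gcd(6, 14) = 2, and 2 - 3 = -1 is NOT divisible by 2.
    ⇒ system is inconsistent (no integer solution).

No solution (the system is inconsistent).


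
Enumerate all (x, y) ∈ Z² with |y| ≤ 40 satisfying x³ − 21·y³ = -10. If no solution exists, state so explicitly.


The equation is x³ - 21y³ = -10. For fixed y, x³ = 21·y³ − 10, so a solution requires the RHS to be a perfect cube.
Strategy: iterate y from -40 to 40, compute RHS = 21·y³ − 10, and check whether it is a (positive or negative) perfect cube.
Check small values of y:
  y = 0: RHS = -10 is not a perfect cube.
  y = 1: RHS = 11 is not a perfect cube.
  y = -1: RHS = -31 is not a perfect cube.
  y = 2: RHS = 158 is not a perfect cube.
  y = -2: RHS = -178 is not a perfect cube.
  y = 3: RHS = 557 is not a perfect cube.
  y = -3: RHS = -577 is not a perfect cube.
Continuing the search up to |y| = 40 finds no solutions either.
No (x, y) in the scanned range satisfies the equation.

No integer solutions with |y| ≤ 40.


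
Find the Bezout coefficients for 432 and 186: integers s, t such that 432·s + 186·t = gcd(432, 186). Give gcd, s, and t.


Euclidean algorithm on (432, 186) — divide until remainder is 0:
  432 = 2 · 186 + 60
  186 = 3 · 60 + 6
  60 = 10 · 6 + 0
gcd(432, 186) = 6.
Track Bezout coefficients alongside the remainders: start with r₀ = 432 = a·1 + b·0 (s = 1, t = 0) and r₁ = 186 = a·0 + b·1 (s = 0, t = 1); each new remainder r_{k+1} = r_{k-1} − q_k·r_k inherits s_{k+1} = s_{k-1} − q_k·s_k, t_{k+1} = t_{k-1} − q_k·t_k, so r_k = a·s_k + b·t_k at every step:
  q = 2: r = 60, s = 1 − 2·0 = 1, t = 0 − 2·1 = -2  (check: 432·1 + 186·(-2) = 60)
  q = 3: r = 6, s = 0 − 3·1 = -3, t = 1 − 3·(-2) = 7  (check: 432·(-3) + 186·7 = 6)
The row with r = 6 (the gcd) gives the Bezout coefficients s = -3, t = 7.
Result: 432 · (-3) + 186 · (7) = 6.

gcd(432, 186) = 6; s = -3, t = 7 (check: 432·(-3) + 186·7 = 6).


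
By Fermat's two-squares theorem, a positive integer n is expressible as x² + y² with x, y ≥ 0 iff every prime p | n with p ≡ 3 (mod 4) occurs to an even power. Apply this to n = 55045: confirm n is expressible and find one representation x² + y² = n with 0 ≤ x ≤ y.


Step 1: Factor n = 55045 = 5 · 101 · 109.
Step 2: Check the mod-4 condition on each prime factor: 5 ≡ 1 (mod 4), exponent 1; 101 ≡ 1 (mod 4), exponent 1; 109 ≡ 1 (mod 4), exponent 1.
All primes ≡ 3 (mod 4) appear to even exponent (or don't appear), so by the two-squares theorem n IS expressible as a sum of two squares.
Step 3: Build a representation. Here n = 5 · 101 · 109 is a product of primes ≡ 1 (mod 4). Each prime p ≡ 1 (mod 4) is itself a sum of two squares; find a² by testing p − a² for a perfect square:
  5: 5 − 1² = 4 = 2² ⇒ 5 = 1² + 2².
  101: 101 − 1² = 100 = 10² ⇒ 101 = 1² + 10².
  109: 109 − 1² = 108, 109 − 2² = 105, 109 − 3² = 100 = 10² ⇒ 109 = 3² + 10².
  Combine using the Brahmagupta–Fibonacci identity (a² + b²)(c² + d²) = (ac − bd)² + (ad + bc)² = (ac + bd)² + (ad − bc)²:
  5 · 101 = 505: from (1² + 2²)(1² + 10²), take (1·1 − 2·10, 1·10 + 2·1) = (1 − 20, 10 + 2) = (-19, 12); dropping signs (only squares matter) gives (19, 12); check 19² + 12² = 361 + 144 = 505 ✓.
  505 · 109 = 55045: from (19² + 12²)(3² + 10²), take (19·3 − 12·10, 19·10 + 12·3) = (57 − 120, 190 + 36) = (-63, 226); dropping signs (only squares matter) gives (63, 226); check 63² + 226² = 3969 + 51076 = 55045 ✓.
Step 4: Order so x ≤ y and verify: 63² + 226² = 3969 + 51076 = 55045 = n. ✓

n = 55045 = 63² + 226² (one valid representation with x ≤ y).


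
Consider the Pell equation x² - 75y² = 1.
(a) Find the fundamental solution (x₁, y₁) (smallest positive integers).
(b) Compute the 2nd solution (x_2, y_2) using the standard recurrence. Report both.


Step 1: Find the fundamental solution (x₁, y₁) of x² - 75y² = 1.
  Expand √75 as a continued fraction. a₀ = ⌊√75⌋ = 8; iterate m_{k+1} = d_k·a_k − m_k, d_{k+1} = (75 − m_{k+1}²)/d_k, a_{k+1} = ⌊(a₀ + m_{k+1})/d_{k+1}⌋ (starting m₀ = 0, d₀ = 1), with convergents p_k = a_k·p_{k-1} + p_{k-2}, q_k = a_k·q_{k-1} + q_{k-2} (p₋₁ = 1, q₋₁ = 0):
  k = 0: a₀ = 8; p₀/q₀ = 8/1; p₀² − 75·q₀² = 64 − 75 = -11.
  k = 1: m = 8, d = 11, a = ⌊(8 + 8)/11⌋ = 1; p/q = (1·8 + 1)/(1·1 + 0) = 9/1; p² − 75·q² = 81 − 75 = 6.
  k = 2: m = 3, d = 6, a = ⌊(8 + 3)/6⌋ = 1; p/q = (1·9 + 8)/(1·1 + 1) = 17/2; p² − 75·q² = 289 − 300 = -11.
  k = 3: m = 3, d = 11, a = ⌊(8 + 3)/11⌋ = 1; p/q = (1·17 + 9)/(1·2 + 1) = 26/3; p² − 75·q² = 676 − 675 = 1.
  The first convergent with p² − 75·q² = 1 gives the fundamental solution (x₁, y₁) = (26, 3).
Step 2: Apply the recurrence (x_{n+1}, y_{n+1}) = (x₁x_n + 75y₁y_n, x₁y_n + y₁x_n) repeatedly.
  From (x_1, y_1) = (26, 3): x_2 = 26·26 + 75·3·3 = 1351; y_2 = 26·3 + 3·26 = 156.
Step 3: Verify x_2² - 75·y_2² = 1825201 - 1825200 = 1 (should be 1). ✓

(x_1, y_1) = (26, 3); (x_2, y_2) = (1351, 156).


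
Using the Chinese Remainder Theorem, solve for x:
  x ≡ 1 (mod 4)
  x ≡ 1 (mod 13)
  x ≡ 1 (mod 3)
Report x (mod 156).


Moduli 4, 13, 3 are pairwise coprime; by CRT there is a unique solution modulo M = 4 · 13 · 3 = 156.
Solve pairwise, accumulating the modulus:
  Start with x ≡ 1 (mod 4).
  Combine with x ≡ 1 (mod 13): since gcd(4, 13) = 1, we get a unique residue mod 52.
    Write x = 1 + 4·t and substitute into x ≡ 1 (mod 13): 4·t ≡ 1 − 1 = 0 (mod 13).
    The inverse of 4 mod 13 is 10 (since 4·10 = 40 = 3·13 + 1), so t ≡ 10·0 = 0 ≡ 0 (mod 13).
    Then x = 1 + 4·0 = 1, valid modulo lcm(4, 13) = 52: x ≡ 1 (mod 52).
  Combine with x ≡ 1 (mod 3): since gcd(52, 3) = 1, we get a unique residue mod 156.
    Write x = 1 + 52·t and substitute into x ≡ 1 (mod 3): 52·t ≡ 1 − 1 = 0 (mod 3).
    Reduce coefficients mod 3: 1·t ≡ 0 (mod 3).
    So t ≡ 0 (mod 3).
    Then x = 1 + 52·0 = 1, valid modulo lcm(52, 3) = 156: x ≡ 1 (mod 156).
Verify: 1 mod 4 = 1 ✓, 1 mod 13 = 1 ✓, 1 mod 3 = 1 ✓.

x ≡ 1 (mod 156).


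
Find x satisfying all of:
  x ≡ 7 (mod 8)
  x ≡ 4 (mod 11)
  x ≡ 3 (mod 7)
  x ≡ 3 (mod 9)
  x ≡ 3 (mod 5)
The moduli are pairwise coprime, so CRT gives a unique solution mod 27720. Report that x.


Product of moduli M = 8 · 11 · 7 · 9 · 5 = 27720.
Merge one congruence at a time:
  Start: x ≡ 7 (mod 8).
  Combine with x ≡ 4 (mod 11); new modulus lcm = 88.
    Write x = 7 + 8·t and substitute into x ≡ 4 (mod 11): 8·t ≡ 4 − 7 = -3 (mod 11).
    Reduce coefficients mod 11: 8·t ≡ 8 (mod 11).
    The inverse of 8 mod 11 is 7 (since 8·7 = 56 = 5·11 + 1), so t ≡ 7·8 = 56 ≡ 1 (mod 11).
    Then x = 7 + 8·1 = 15, valid modulo lcm(8, 11) = 88: x ≡ 15 (mod 88).
  Combine with x ≡ 3 (mod 7); new modulus lcm = 616.
    Write x = 15 + 88·t and substitute into x ≡ 3 (mod 7): 88·t ≡ 3 − 15 = -12 (mod 7).
    Reduce coefficients mod 7: 4·t ≡ 2 (mod 7).
    The inverse of 4 mod 7 is 2 (since 4·2 = 8 = 1·7 + 1), so t ≡ 2·2 = 4 ≡ 4 (mod 7).
    Then x = 15 + 88·4 = 367, valid modulo lcm(88, 7) = 616: x ≡ 367 (mod 616).
  Combine with x ≡ 3 (mod 9); new modulus lcm = 5544.
    Write x = 367 + 616·t and substitute into x ≡ 3 (mod 9): 616·t ≡ 3 − 367 = -364 (mod 9).
    Reduce coefficients mod 9: 4·t ≡ 5 (mod 9).
    The inverse of 4 mod 9 is 7 (since 4·7 = 28 = 3·9 + 1), so t ≡ 7·5 = 35 ≡ 8 (mod 9).
    Then x = 367 + 616·8 = 5295, valid modulo lcm(616, 9) = 5544: x ≡ 5295 (mod 5544).
  Combine with x ≡ 3 (mod 5); new modulus lcm = 27720.
    Write x = 5295 + 5544·t and substitute into x ≡ 3 (mod 5): 5544·t ≡ 3 − 5295 = -5292 (mod 5).
    Reduce coefficients mod 5: 4·t ≡ 3 (mod 5).
    The inverse of 4 mod 5 is 4 (since 4·4 = 16 = 3·5 + 1), so t ≡ 4·3 = 12 ≡ 2 (mod 5).
    Then x = 5295 + 5544·2 = 16383, valid modulo lcm(5544, 5) = 27720: x ≡ 16383 (mod 27720).
Verify against each original: 16383 mod 8 = 7, 16383 mod 11 = 4, 16383 mod 7 = 3, 16383 mod 9 = 3, 16383 mod 5 = 3.

x ≡ 16383 (mod 27720).


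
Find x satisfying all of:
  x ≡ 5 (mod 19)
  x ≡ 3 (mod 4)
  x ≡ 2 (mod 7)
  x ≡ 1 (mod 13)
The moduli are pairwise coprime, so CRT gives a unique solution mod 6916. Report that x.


Product of moduli M = 19 · 4 · 7 · 13 = 6916.
Merge one congruence at a time:
  Start: x ≡ 5 (mod 19).
  Combine with x ≡ 3 (mod 4); new modulus lcm = 76.
    Write x = 5 + 19·t and substitute into x ≡ 3 (mod 4): 19·t ≡ 3 − 5 = -2 (mod 4).
    Reduce coefficients mod 4: 3·t ≡ 2 (mod 4).
    The inverse of 3 mod 4 is 3 (since 3·3 = 9 = 2·4 + 1), so t ≡ 3·2 = 6 ≡ 2 (mod 4).
    Then x = 5 + 19·2 = 43, valid modulo lcm(19, 4) = 76: x ≡ 43 (mod 76).
  Combine with x ≡ 2 (mod 7); new modulus lcm = 532.
    Write x = 43 + 76·t and substitute into x ≡ 2 (mod 7): 76·t ≡ 2 − 43 = -41 (mod 7).
    Reduce coefficients mod 7: 6·t ≡ 1 (mod 7).
    The inverse of 6 mod 7 is 6 (since 6·6 = 36 = 5·7 + 1), so t ≡ 6·1 = 6 ≡ 6 (mod 7).
    Then x = 43 + 76·6 = 499, valid modulo lcm(76, 7) = 532: x ≡ 499 (mod 532).
  Combine with x ≡ 1 (mod 13); new modulus lcm = 6916.
    Write x = 499 + 532·t and substitute into x ≡ 1 (mod 13): 532·t ≡ 1 − 499 = -498 (mod 13).
    Reduce coefficients mod 13: 12·t ≡ 9 (mod 13).
    The inverse of 12 mod 13 is 12 (since 12·12 = 144 = 11·13 + 1), so t ≡ 12·9 = 108 ≡ 4 (mod 13).
    Then x = 499 + 532·4 = 2627, valid modulo lcm(532, 13) = 6916: x ≡ 2627 (mod 6916).
Verify against each original: 2627 mod 19 = 5, 2627 mod 4 = 3, 2627 mod 7 = 2, 2627 mod 13 = 1.

x ≡ 2627 (mod 6916).


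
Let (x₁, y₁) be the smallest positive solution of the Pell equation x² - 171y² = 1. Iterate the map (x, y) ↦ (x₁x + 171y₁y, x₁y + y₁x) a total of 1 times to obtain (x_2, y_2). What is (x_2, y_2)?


Step 1: Find the fundamental solution (x₁, y₁) of x² - 171y² = 1.
  Expand √171 as a continued fraction. a₀ = ⌊√171⌋ = 13; iterate m_{k+1} = d_k·a_k − m_k, d_{k+1} = (171 − m_{k+1}²)/d_k, a_{k+1} = ⌊(a₀ + m_{k+1})/d_{k+1}⌋ (starting m₀ = 0, d₀ = 1), with convergents p_k = a_k·p_{k-1} + p_{k-2}, q_k = a_k·q_{k-1} + q_{k-2} (p₋₁ = 1, q₋₁ = 0):
  k = 0: a₀ = 13; p₀/q₀ = 13/1; p₀² − 171·q₀² = 169 − 171 = -2.
  k = 1: m = 13, d = 2, a = ⌊(13 + 13)/2⌋ = 13; p/q = (13·13 + 1)/(13·1 + 0) = 170/13; p² − 171·q² = 28900 − 28899 = 1.
  The first convergent with p² − 171·q² = 1 gives the fundamental solution (x₁, y₁) = (170, 13).
Step 2: Apply the recurrence (x_{n+1}, y_{n+1}) = (x₁x_n + 171y₁y_n, x₁y_n + y₁x_n) repeatedly.
  From (x_1, y_1) = (170, 13): x_2 = 170·170 + 171·13·13 = 57799; y_2 = 170·13 + 13·170 = 4420.
Step 3: Verify x_2² - 171·y_2² = 3340724401 - 3340724400 = 1 (should be 1). ✓

(x_1, y_1) = (170, 13); (x_2, y_2) = (57799, 4420).


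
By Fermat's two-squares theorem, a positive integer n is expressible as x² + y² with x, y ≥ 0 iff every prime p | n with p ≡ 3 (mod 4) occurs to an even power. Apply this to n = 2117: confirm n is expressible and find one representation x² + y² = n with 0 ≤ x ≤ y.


Step 1: Factor n = 2117 = 29 · 73.
Step 2: Check the mod-4 condition on each prime factor: 29 ≡ 1 (mod 4), exponent 1; 73 ≡ 1 (mod 4), exponent 1.
All primes ≡ 3 (mod 4) appear to even exponent (or don't appear), so by the two-squares theorem n IS expressible as a sum of two squares.
Step 3: Build a representation. Here n = 29 · 73 is a product of primes ≡ 1 (mod 4). Each prime p ≡ 1 (mod 4) is itself a sum of two squares; find a² by testing p − a² for a perfect square:
  29: 29 − 1² = 28, 29 − 2² = 25 = 5² ⇒ 29 = 2² + 5².
  73: 73 − 1² = 72, 73 − 2² = 69, 73 − 3² = 64 = 8² ⇒ 73 = 3² + 8².
  Combine using the Brahmagupta–Fibonacci identity (a² + b²)(c² + d²) = (ac − bd)² + (ad + bc)² = (ac + bd)² + (ad − bc)²:
  29 · 73 = 2117: from (2² + 5²)(3² + 8²), take (2·3 − 5·8, 2·8 + 5·3) = (6 − 40, 16 + 15) = (-34, 31); dropping signs (only squares matter) gives (34, 31); check 34² + 31² = 1156 + 961 = 2117 ✓.
Step 4: Order so x ≤ y and verify: 31² + 34² = 961 + 1156 = 2117 = n. ✓

n = 2117 = 31² + 34² (one valid representation with x ≤ y).


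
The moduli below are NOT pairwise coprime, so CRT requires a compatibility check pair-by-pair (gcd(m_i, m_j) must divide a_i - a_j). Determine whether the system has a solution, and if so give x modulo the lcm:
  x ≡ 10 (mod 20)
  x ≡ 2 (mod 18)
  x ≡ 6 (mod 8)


Moduli 20, 18, 8 are not pairwise coprime, so CRT works modulo lcm(m_i) when all pairwise compatibility conditions hold.
Pairwise compatibility: gcd(m_i, m_j) must divide a_i - a_j for every pair.
Merge one congruence at a time:
  Start: x ≡ 10 (mod 20).
  Combine with x ≡ 2 (mod 18): gcd(20, 18) = 2; 2 - 10 = -8, which IS divisible by 2, so compatible.
    Write x = 10 + 20·t and substitute into x ≡ 2 (mod 18): 20·t ≡ 2 − 10 = -8 (mod 18).
    Divide the congruence (and modulus) by g = 2: 10·t ≡ -4 (mod 9).
    Reduce coefficients mod 9: 1·t ≡ 5 (mod 9).
    So t ≡ 5 (mod 9).
    Then x = 10 + 20·5 = 110, valid modulo lcm(20, 18) = 180: x ≡ 110 (mod 180).
  Combine with x ≡ 6 (mod 8): gcd(180, 8) = 4; 6 - 110 = -104, which IS divisible by 4, so compatible.
    Write x = 110 + 180·t and substitute into x ≡ 6 (mod 8): 180·t ≡ 6 − 110 = -104 (mod 8).
    Divide the congruence (and modulus) by g = 4: 45·t ≡ -26 (mod 2).
    Reduce coefficients mod 2: 1·t ≡ 0 (mod 2).
    So t ≡ 0 (mod 2).
    Then x = 110 + 180·0 = 110, valid modulo lcm(180, 8) = 360: x ≡ 110 (mod 360).
Verify: 110 mod 20 = 10, 110 mod 18 = 2, 110 mod 8 = 6.

x ≡ 110 (mod 360).


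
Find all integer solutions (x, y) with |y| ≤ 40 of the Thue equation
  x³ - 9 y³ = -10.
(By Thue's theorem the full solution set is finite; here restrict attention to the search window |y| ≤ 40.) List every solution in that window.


The equation is x³ - 9y³ = -10. For fixed y, x³ = 9·y³ − 10, so a solution requires the RHS to be a perfect cube.
Strategy: iterate y from -40 to 40, compute RHS = 9·y³ − 10, and check whether it is a (positive or negative) perfect cube.
Check small values of y:
  y = 0: RHS = -10 is not a perfect cube.
  y = 1: RHS = -1 = (-1)³ ⇒ x = -1 works.
  y = -1: RHS = -19 is not a perfect cube.
  y = 2: RHS = 62 is not a perfect cube.
  y = -2: RHS = -82 is not a perfect cube.
  y = 3: RHS = 233 is not a perfect cube.
  y = -3: RHS = -253 is not a perfect cube.
Continuing the search up to |y| = 40 finds no further solutions beyond those listed.
Collected solutions: (-1, 1).

Solutions (with |y| ≤ 40): (-1, 1).


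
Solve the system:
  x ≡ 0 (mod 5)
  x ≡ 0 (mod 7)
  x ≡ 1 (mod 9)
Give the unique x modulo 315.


Moduli 5, 7, 9 are pairwise coprime; by CRT there is a unique solution modulo M = 5 · 7 · 9 = 315.
Solve pairwise, accumulating the modulus:
  Start with x ≡ 0 (mod 5).
  Combine with x ≡ 0 (mod 7): since gcd(5, 7) = 1, we get a unique residue mod 35.
    Write x = 0 + 5·t and substitute into x ≡ 0 (mod 7): 5·t ≡ 0 − 0 = 0 (mod 7).
    The inverse of 5 mod 7 is 3 (since 5·3 = 15 = 2·7 + 1), so t ≡ 3·0 = 0 ≡ 0 (mod 7).
    Then x = 0 + 5·0 = 0, valid modulo lcm(5, 7) = 35: x ≡ 0 (mod 35).
  Combine with x ≡ 1 (mod 9): since gcd(35, 9) = 1, we get a unique residue mod 315.
    Write x = 0 + 35·t and substitute into x ≡ 1 (mod 9): 35·t ≡ 1 − 0 = 1 (mod 9).
    Reduce coefficients mod 9: 8·t ≡ 1 (mod 9).
    The inverse of 8 mod 9 is 8 (since 8·8 = 64 = 7·9 + 1), so t ≡ 8·1 = 8 ≡ 8 (mod 9).
    Then x = 0 + 35·8 = 280, valid modulo lcm(35, 9) = 315: x ≡ 280 (mod 315).
Verify: 280 mod 5 = 0 ✓, 280 mod 7 = 0 ✓, 280 mod 9 = 1 ✓.

x ≡ 280 (mod 315).


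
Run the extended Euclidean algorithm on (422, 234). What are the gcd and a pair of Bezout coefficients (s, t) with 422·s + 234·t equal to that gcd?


Euclidean algorithm on (422, 234) — divide until remainder is 0:
  422 = 1 · 234 + 188
  234 = 1 · 188 + 46
  188 = 4 · 46 + 4
  46 = 11 · 4 + 2
  4 = 2 · 2 + 0
gcd(422, 234) = 2.
Track Bezout coefficients alongside the remainders: start with r₀ = 422 = a·1 + b·0 (s = 1, t = 0) and r₁ = 234 = a·0 + b·1 (s = 0, t = 1); each new remainder r_{k+1} = r_{k-1} − q_k·r_k inherits s_{k+1} = s_{k-1} − q_k·s_k, t_{k+1} = t_{k-1} − q_k·t_k, so r_k = a·s_k + b·t_k at every step:
  q = 1: r = 188, s = 1 − 1·0 = 1, t = 0 − 1·1 = -1  (check: 422·1 + 234·(-1) = 188)
  q = 1: r = 46, s = 0 − 1·1 = -1, t = 1 − 1·(-1) = 2  (check: 422·(-1) + 234·2 = 46)
  q = 4: r = 4, s = 1 − 4·(-1) = 5, t = -1 − 4·2 = -9  (check: 422·5 + 234·(-9) = 4)
  q = 11: r = 2, s = -1 − 11·5 = -56, t = 2 − 11·(-9) = 101  (check: 422·(-56) + 234·101 = 2)
The row with r = 2 (the gcd) gives the Bezout coefficients s = -56, t = 101.
Result: 422 · (-56) + 234 · (101) = 2.

gcd(422, 234) = 2; s = -56, t = 101 (check: 422·(-56) + 234·101 = 2).


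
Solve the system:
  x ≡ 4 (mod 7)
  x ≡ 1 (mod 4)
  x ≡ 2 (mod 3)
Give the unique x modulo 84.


Moduli 7, 4, 3 are pairwise coprime; by CRT there is a unique solution modulo M = 7 · 4 · 3 = 84.
Solve pairwise, accumulating the modulus:
  Start with x ≡ 4 (mod 7).
  Combine with x ≡ 1 (mod 4): since gcd(7, 4) = 1, we get a unique residue mod 28.
    Write x = 4 + 7·t and substitute into x ≡ 1 (mod 4): 7·t ≡ 1 − 4 = -3 (mod 4).
    Reduce coefficients mod 4: 3·t ≡ 1 (mod 4).
    The inverse of 3 mod 4 is 3 (since 3·3 = 9 = 2·4 + 1), so t ≡ 3·1 = 3 ≡ 3 (mod 4).
    Then x = 4 + 7·3 = 25, valid modulo lcm(7, 4) = 28: x ≡ 25 (mod 28).
  Combine with x ≡ 2 (mod 3): since gcd(28, 3) = 1, we get a unique residue mod 84.
    Write x = 25 + 28·t and substitute into x ≡ 2 (mod 3): 28·t ≡ 2 − 25 = -23 (mod 3).
    Reduce coefficients mod 3: 1·t ≡ 1 (mod 3).
    So t ≡ 1 (mod 3).
    Then x = 25 + 28·1 = 53, valid modulo lcm(28, 3) = 84: x ≡ 53 (mod 84).
Verify: 53 mod 7 = 4 ✓, 53 mod 4 = 1 ✓, 53 mod 3 = 2 ✓.

x ≡ 53 (mod 84).


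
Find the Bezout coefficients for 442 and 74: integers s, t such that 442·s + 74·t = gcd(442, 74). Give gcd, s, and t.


Euclidean algorithm on (442, 74) — divide until remainder is 0:
  442 = 5 · 74 + 72
  74 = 1 · 72 + 2
  72 = 36 · 2 + 0
gcd(442, 74) = 2.
Track Bezout coefficients alongside the remainders: start with r₀ = 442 = a·1 + b·0 (s = 1, t = 0) and r₁ = 74 = a·0 + b·1 (s = 0, t = 1); each new remainder r_{k+1} = r_{k-1} − q_k·r_k inherits s_{k+1} = s_{k-1} − q_k·s_k, t_{k+1} = t_{k-1} − q_k·t_k, so r_k = a·s_k + b·t_k at every step:
  q = 5: r = 72, s = 1 − 5·0 = 1, t = 0 − 5·1 = -5  (check: 442·1 + 74·(-5) = 72)
  q = 1: r = 2, s = 0 − 1·1 = -1, t = 1 − 1·(-5) = 6  (check: 442·(-1) + 74·6 = 2)
The row with r = 2 (the gcd) gives the Bezout coefficients s = -1, t = 6.
Result: 442 · (-1) + 74 · (6) = 2.

gcd(442, 74) = 2; s = -1, t = 6 (check: 442·(-1) + 74·6 = 2).


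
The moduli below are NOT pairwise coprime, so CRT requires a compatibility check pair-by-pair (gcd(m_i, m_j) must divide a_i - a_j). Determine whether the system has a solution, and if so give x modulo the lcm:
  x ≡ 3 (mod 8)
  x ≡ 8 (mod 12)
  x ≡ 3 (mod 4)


Moduli 8, 12, 4 are not pairwise coprime, so CRT works modulo lcm(m_i) when all pairwise compatibility conditions hold.
Pairwise compatibility: gcd(m_i, m_j) must divide a_i - a_j for every pair.
Merge one congruence at a time:
  Start: x ≡ 3 (mod 8).
  Combine with x ≡ 8 (mod 12): gcd(8, 12) = 4, and 8 - 3 = 5 is NOT divisible by 4.
    ⇒ system is inconsistent (no integer solution).

No solution (the system is inconsistent).


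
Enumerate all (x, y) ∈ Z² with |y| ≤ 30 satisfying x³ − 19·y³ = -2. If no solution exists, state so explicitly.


The equation is x³ - 19y³ = -2. For fixed y, x³ = 19·y³ − 2, so a solution requires the RHS to be a perfect cube.
Strategy: iterate y from -30 to 30, compute RHS = 19·y³ − 2, and check whether it is a (positive or negative) perfect cube.
Check small values of y:
  y = 0: RHS = -2 is not a perfect cube.
  y = 1: RHS = 17 is not a perfect cube.
  y = -1: RHS = -21 is not a perfect cube.
  y = 2: RHS = 150 is not a perfect cube.
  y = -2: RHS = -154 is not a perfect cube.
  y = 3: RHS = 511 is not a perfect cube.
  y = -3: RHS = -515 is not a perfect cube.
Continuing the search up to |y| = 30 finds no solutions either.
No (x, y) in the scanned range satisfies the equation.

No integer solutions with |y| ≤ 30.


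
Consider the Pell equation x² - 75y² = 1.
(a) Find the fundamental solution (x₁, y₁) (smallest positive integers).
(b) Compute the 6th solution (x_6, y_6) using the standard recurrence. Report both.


Step 1: Find the fundamental solution (x₁, y₁) of x² - 75y² = 1.
  Expand √75 as a continued fraction. a₀ = ⌊√75⌋ = 8; iterate m_{k+1} = d_k·a_k − m_k, d_{k+1} = (75 − m_{k+1}²)/d_k, a_{k+1} = ⌊(a₀ + m_{k+1})/d_{k+1}⌋ (starting m₀ = 0, d₀ = 1), with convergents p_k = a_k·p_{k-1} + p_{k-2}, q_k = a_k·q_{k-1} + q_{k-2} (p₋₁ = 1, q₋₁ = 0):
  k = 0: a₀ = 8; p₀/q₀ = 8/1; p₀² − 75·q₀² = 64 − 75 = -11.
  k = 1: m = 8, d = 11, a = ⌊(8 + 8)/11⌋ = 1; p/q = (1·8 + 1)/(1·1 + 0) = 9/1; p² − 75·q² = 81 − 75 = 6.
  k = 2: m = 3, d = 6, a = ⌊(8 + 3)/6⌋ = 1; p/q = (1·9 + 8)/(1·1 + 1) = 17/2; p² − 75·q² = 289 − 300 = -11.
  k = 3: m = 3, d = 11, a = ⌊(8 + 3)/11⌋ = 1; p/q = (1·17 + 9)/(1·2 + 1) = 26/3; p² − 75·q² = 676 − 675 = 1.
  The first convergent with p² − 75·q² = 1 gives the fundamental solution (x₁, y₁) = (26, 3).
Step 2: Apply the recurrence (x_{n+1}, y_{n+1}) = (x₁x_n + 75y₁y_n, x₁y_n + y₁x_n) repeatedly.
  From (x_1, y_1) = (26, 3): x_2 = 26·26 + 75·3·3 = 1351; y_2 = 26·3 + 3·26 = 156.
  From (x_2, y_2) = (1351, 156): x_3 = 26·1351 + 75·3·156 = 70226; y_3 = 26·156 + 3·1351 = 8109.
  From (x_3, y_3) = (70226, 8109): x_4 = 26·70226 + 75·3·8109 = 3650401; y_4 = 26·8109 + 3·70226 = 421512.
  From (x_4, y_4) = (3650401, 421512): x_5 = 26·3650401 + 75·3·421512 = 189750626; y_5 = 26·421512 + 3·3650401 = 21910515.
  From (x_5, y_5) = (189750626, 21910515): x_6 = 26·189750626 + 75·3·21910515 = 9863382151; y_6 = 26·21910515 + 3·189750626 = 1138925268.
Step 3: Verify x_6² - 75·y_6² = 97286307456665386801 - 97286307456665386800 = 1 (should be 1). ✓

(x_1, y_1) = (26, 3); (x_6, y_6) = (9863382151, 1138925268).


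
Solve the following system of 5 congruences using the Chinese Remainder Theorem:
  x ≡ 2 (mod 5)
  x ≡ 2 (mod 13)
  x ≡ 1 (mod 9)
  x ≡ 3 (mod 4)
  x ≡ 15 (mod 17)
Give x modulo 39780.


Product of moduli M = 5 · 13 · 9 · 4 · 17 = 39780.
Merge one congruence at a time:
  Start: x ≡ 2 (mod 5).
  Combine with x ≡ 2 (mod 13); new modulus lcm = 65.
    Write x = 2 + 5·t and substitute into x ≡ 2 (mod 13): 5·t ≡ 2 − 2 = 0 (mod 13).
    The inverse of 5 mod 13 is 8 (since 5·8 = 40 = 3·13 + 1), so t ≡ 8·0 = 0 ≡ 0 (mod 13).
    Then x = 2 + 5·0 = 2, valid modulo lcm(5, 13) = 65: x ≡ 2 (mod 65).
  Combine with x ≡ 1 (mod 9); new modulus lcm = 585.
    Write x = 2 + 65·t and substitute into x ≡ 1 (mod 9): 65·t ≡ 1 − 2 = -1 (mod 9).
    Reduce coefficients mod 9: 2·t ≡ 8 (mod 9).
    The inverse of 2 mod 9 is 5 (since 2·5 = 10 = 1·9 + 1), so t ≡ 5·8 = 40 ≡ 4 (mod 9).
    Then x = 2 + 65·4 = 262, valid modulo lcm(65, 9) = 585: x ≡ 262 (mod 585).
  Combine with x ≡ 3 (mod 4); new modulus lcm = 2340.
    Write x = 262 + 585·t and substitute into x ≡ 3 (mod 4): 585·t ≡ 3 − 262 = -259 (mod 4).
    Reduce coefficients mod 4: 1·t ≡ 1 (mod 4).
    So t ≡ 1 (mod 4).
    Then x = 262 + 585·1 = 847, valid modulo lcm(585, 4) = 2340: x ≡ 847 (mod 2340).
  Combine with x ≡ 15 (mod 17); new modulus lcm = 39780.
    Write x = 847 + 2340·t and substitute into x ≡ 15 (mod 17): 2340·t ≡ 15 − 847 = -832 (mod 17).
    Reduce coefficients mod 17: 11·t ≡ 1 (mod 17).
    The inverse of 11 mod 17 is 14 (since 11·14 = 154 = 9·17 + 1), so t ≡ 14·1 = 14 ≡ 14 (mod 17).
    Then x = 847 + 2340·14 = 33607, valid modulo lcm(2340, 17) = 39780: x ≡ 33607 (mod 39780).
Verify against each original: 33607 mod 5 = 2, 33607 mod 13 = 2, 33607 mod 9 = 1, 33607 mod 4 = 3, 33607 mod 17 = 15.

x ≡ 33607 (mod 39780).


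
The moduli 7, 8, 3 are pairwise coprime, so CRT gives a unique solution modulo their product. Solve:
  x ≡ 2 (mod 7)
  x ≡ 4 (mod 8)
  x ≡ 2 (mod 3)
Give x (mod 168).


Moduli 7, 8, 3 are pairwise coprime; by CRT there is a unique solution modulo M = 7 · 8 · 3 = 168.
Solve pairwise, accumulating the modulus:
  Start with x ≡ 2 (mod 7).
  Combine with x ≡ 4 (mod 8): since gcd(7, 8) = 1, we get a unique residue mod 56.
    Write x = 2 + 7·t and substitute into x ≡ 4 (mod 8): 7·t ≡ 4 − 2 = 2 (mod 8).
    The inverse of 7 mod 8 is 7 (since 7·7 = 49 = 6·8 + 1), so t ≡ 7·2 = 14 ≡ 6 (mod 8).
    Then x = 2 + 7·6 = 44, valid modulo lcm(7, 8) = 56: x ≡ 44 (mod 56).
  Combine with x ≡ 2 (mod 3): since gcd(56, 3) = 1, we get a unique residue mod 168.
    Write x = 44 + 56·t and substitute into x ≡ 2 (mod 3): 56·t ≡ 2 − 44 = -42 (mod 3).
    Reduce coefficients mod 3: 2·t ≡ 0 (mod 3).
    The inverse of 2 mod 3 is 2 (since 2·2 = 4 = 1·3 + 1), so t ≡ 2·0 = 0 ≡ 0 (mod 3).
    Then x = 44 + 56·0 = 44, valid modulo lcm(56, 3) = 168: x ≡ 44 (mod 168).
Verify: 44 mod 7 = 2 ✓, 44 mod 8 = 4 ✓, 44 mod 3 = 2 ✓.

x ≡ 44 (mod 168).


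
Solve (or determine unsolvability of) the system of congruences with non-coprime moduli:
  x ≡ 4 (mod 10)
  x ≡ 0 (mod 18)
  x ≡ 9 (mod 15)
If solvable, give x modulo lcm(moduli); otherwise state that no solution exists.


Moduli 10, 18, 15 are not pairwise coprime, so CRT works modulo lcm(m_i) when all pairwise compatibility conditions hold.
Pairwise compatibility: gcd(m_i, m_j) must divide a_i - a_j for every pair.
Merge one congruence at a time:
  Start: x ≡ 4 (mod 10).
  Combine with x ≡ 0 (mod 18): gcd(10, 18) = 2; 0 - 4 = -4, which IS divisible by 2, so compatible.
    Write x = 4 + 10·t and substitute into x ≡ 0 (mod 18): 10·t ≡ 0 − 4 = -4 (mod 18).
    Divide the congruence (and modulus) by g = 2: 5·t ≡ -2 (mod 9).
    Reduce coefficients mod 9: 5·t ≡ 7 (mod 9).
    The inverse of 5 mod 9 is 2 (since 5·2 = 10 = 1·9 + 1), so t ≡ 2·7 = 14 ≡ 5 (mod 9).
    Then x = 4 + 10·5 = 54, valid modulo lcm(10, 18) = 90: x ≡ 54 (mod 90).
  Combine with x ≡ 9 (mod 15): gcd(90, 15) = 15; 9 - 54 = -45, which IS divisible by 15, so compatible.
    Write x = 54 + 90·t and substitute into x ≡ 9 (mod 15): 90·t ≡ 9 − 54 = -45 (mod 15).
    Divide the congruence (and modulus) by g = 15: 6·t ≡ -3 (mod 1).
    Modulo 1 every t works; take t = 0.
    Then x = 54 + 90·0 = 54, valid modulo lcm(90, 15) = 90: x ≡ 54 (mod 90).
Verify: 54 mod 10 = 4, 54 mod 18 = 0, 54 mod 15 = 9.

x ≡ 54 (mod 90).


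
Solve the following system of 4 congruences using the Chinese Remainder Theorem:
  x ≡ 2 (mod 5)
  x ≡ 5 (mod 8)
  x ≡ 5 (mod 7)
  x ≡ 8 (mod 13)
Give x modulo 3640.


Product of moduli M = 5 · 8 · 7 · 13 = 3640.
Merge one congruence at a time:
  Start: x ≡ 2 (mod 5).
  Combine with x ≡ 5 (mod 8); new modulus lcm = 40.
    Write x = 2 + 5·t and substitute into x ≡ 5 (mod 8): 5·t ≡ 5 − 2 = 3 (mod 8).
    The inverse of 5 mod 8 is 5 (since 5·5 = 25 = 3·8 + 1), so t ≡ 5·3 = 15 ≡ 7 (mod 8).
    Then x = 2 + 5·7 = 37, valid modulo lcm(5, 8) = 40: x ≡ 37 (mod 40).
  Combine with x ≡ 5 (mod 7); new modulus lcm = 280.
    Write x = 37 + 40·t and substitute into x ≡ 5 (mod 7): 40·t ≡ 5 − 37 = -32 (mod 7).
    Reduce coefficients mod 7: 5·t ≡ 3 (mod 7).
    The inverse of 5 mod 7 is 3 (since 5·3 = 15 = 2·7 + 1), so t ≡ 3·3 = 9 ≡ 2 (mod 7).
    Then x = 37 + 40·2 = 117, valid modulo lcm(40, 7) = 280: x ≡ 117 (mod 280).
  Combine with x ≡ 8 (mod 13); new modulus lcm = 3640.
    Write x = 117 + 280·t and substitute into x ≡ 8 (mod 13): 280·t ≡ 8 − 117 = -109 (mod 13).
    Reduce coefficients mod 13: 7·t ≡ 8 (mod 13).
    The inverse of 7 mod 13 is 2 (since 7·2 = 14 = 1·13 + 1), so t ≡ 2·8 = 16 ≡ 3 (mod 13).
    Then x = 117 + 280·3 = 957, valid modulo lcm(280, 13) = 3640: x ≡ 957 (mod 3640).
Verify against each original: 957 mod 5 = 2, 957 mod 8 = 5, 957 mod 7 = 5, 957 mod 13 = 8.

x ≡ 957 (mod 3640).


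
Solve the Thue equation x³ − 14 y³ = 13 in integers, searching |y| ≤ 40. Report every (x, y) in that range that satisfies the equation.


The equation is x³ - 14y³ = 13. For fixed y, x³ = 14·y³ + 13, so a solution requires the RHS to be a perfect cube.
Strategy: iterate y from -40 to 40, compute RHS = 14·y³ + 13, and check whether it is a (positive or negative) perfect cube.
Check small values of y:
  y = 0: RHS = 13 is not a perfect cube.
  y = 1: RHS = 27 = (3)³ ⇒ x = 3 works.
  y = -1: RHS = -1 = (-1)³ ⇒ x = -1 works.
  y = 2: RHS = 125 = (5)³ ⇒ x = 5 works.
  y = -2: RHS = -99 is not a perfect cube.
  y = 3: RHS = 391 is not a perfect cube.
  y = -3: RHS = -365 is not a perfect cube.
Continuing the search up to |y| = 40 finds no further solutions beyond those listed.
Collected solutions: (-1, -1), (3, 1), (5, 2).

Solutions (with |y| ≤ 40): (-1, -1), (3, 1), (5, 2).


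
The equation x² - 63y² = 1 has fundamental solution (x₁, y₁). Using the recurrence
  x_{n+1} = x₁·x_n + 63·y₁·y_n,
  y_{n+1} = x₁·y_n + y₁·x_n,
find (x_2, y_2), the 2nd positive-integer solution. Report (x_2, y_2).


Step 1: Find the fundamental solution (x₁, y₁) of x² - 63y² = 1.
  Expand √63 as a continued fraction. a₀ = ⌊√63⌋ = 7; iterate m_{k+1} = d_k·a_k − m_k, d_{k+1} = (63 − m_{k+1}²)/d_k, a_{k+1} = ⌊(a₀ + m_{k+1})/d_{k+1}⌋ (starting m₀ = 0, d₀ = 1), with convergents p_k = a_k·p_{k-1} + p_{k-2}, q_k = a_k·q_{k-1} + q_{k-2} (p₋₁ = 1, q₋₁ = 0):
  k = 0: a₀ = 7; p₀/q₀ = 7/1; p₀² − 63·q₀² = 49 − 63 = -14.
  k = 1: m = 7, d = 14, a = ⌊(7 + 7)/14⌋ = 1; p/q = (1·7 + 1)/(1·1 + 0) = 8/1; p² − 63·q² = 64 − 63 = 1.
  The first convergent with p² − 63·q² = 1 gives the fundamental solution (x₁, y₁) = (8, 1).
Step 2: Apply the recurrence (x_{n+1}, y_{n+1}) = (x₁x_n + 63y₁y_n, x₁y_n + y₁x_n) repeatedly.
  From (x_1, y_1) = (8, 1): x_2 = 8·8 + 63·1·1 = 127; y_2 = 8·1 + 1·8 = 16.
Step 3: Verify x_2² - 63·y_2² = 16129 - 16128 = 1 (should be 1). ✓

(x_1, y_1) = (8, 1); (x_2, y_2) = (127, 16).


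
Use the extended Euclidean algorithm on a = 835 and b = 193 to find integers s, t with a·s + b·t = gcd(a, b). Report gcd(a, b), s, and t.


Euclidean algorithm on (835, 193) — divide until remainder is 0:
  835 = 4 · 193 + 63
  193 = 3 · 63 + 4
  63 = 15 · 4 + 3
  4 = 1 · 3 + 1
  3 = 3 · 1 + 0
gcd(835, 193) = 1.
Track Bezout coefficients alongside the remainders: start with r₀ = 835 = a·1 + b·0 (s = 1, t = 0) and r₁ = 193 = a·0 + b·1 (s = 0, t = 1); each new remainder r_{k+1} = r_{k-1} − q_k·r_k inherits s_{k+1} = s_{k-1} − q_k·s_k, t_{k+1} = t_{k-1} − q_k·t_k, so r_k = a·s_k + b·t_k at every step:
  q = 4: r = 63, s = 1 − 4·0 = 1, t = 0 − 4·1 = -4  (check: 835·1 + 193·(-4) = 63)
  q = 3: r = 4, s = 0 − 3·1 = -3, t = 1 − 3·(-4) = 13  (check: 835·(-3) + 193·13 = 4)
  q = 15: r = 3, s = 1 − 15·(-3) = 46, t = -4 − 15·13 = -199  (check: 835·46 + 193·(-199) = 3)
  q = 1: r = 1, s = -3 − 1·46 = -49, t = 13 − 1·(-199) = 212  (check: 835·(-49) + 193·212 = 1)
The row with r = 1 (the gcd) gives the Bezout coefficients s = -49, t = 212.
Result: 835 · (-49) + 193 · (212) = 1.

gcd(835, 193) = 1; s = -49, t = 212 (check: 835·(-49) + 193·212 = 1).


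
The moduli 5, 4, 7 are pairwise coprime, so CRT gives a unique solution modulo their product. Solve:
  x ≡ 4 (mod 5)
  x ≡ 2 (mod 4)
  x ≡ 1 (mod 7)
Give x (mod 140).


Moduli 5, 4, 7 are pairwise coprime; by CRT there is a unique solution modulo M = 5 · 4 · 7 = 140.
Solve pairwise, accumulating the modulus:
  Start with x ≡ 4 (mod 5).
  Combine with x ≡ 2 (mod 4): since gcd(5, 4) = 1, we get a unique residue mod 20.
    Write x = 4 + 5·t and substitute into x ≡ 2 (mod 4): 5·t ≡ 2 − 4 = -2 (mod 4).
    Reduce coefficients mod 4: 1·t ≡ 2 (mod 4).
    So t ≡ 2 (mod 4).
    Then x = 4 + 5·2 = 14, valid modulo lcm(5, 4) = 20: x ≡ 14 (mod 20).
  Combine with x ≡ 1 (mod 7): since gcd(20, 7) = 1, we get a unique residue mod 140.
    Write x = 14 + 20·t and substitute into x ≡ 1 (mod 7): 20·t ≡ 1 − 14 = -13 (mod 7).
    Reduce coefficients mod 7: 6·t ≡ 1 (mod 7).
    The inverse of 6 mod 7 is 6 (since 6·6 = 36 = 5·7 + 1), so t ≡ 6·1 = 6 ≡ 6 (mod 7).
    Then x = 14 + 20·6 = 134, valid modulo lcm(20, 7) = 140: x ≡ 134 (mod 140).
Verify: 134 mod 5 = 4 ✓, 134 mod 4 = 2 ✓, 134 mod 7 = 1 ✓.

x ≡ 134 (mod 140).


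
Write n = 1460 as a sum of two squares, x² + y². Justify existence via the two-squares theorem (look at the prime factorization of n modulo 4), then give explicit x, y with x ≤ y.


Step 1: Factor n = 1460 = 2^2 · 5 · 73.
Step 2: Check the mod-4 condition on each prime factor: 2 = 2 (special); 5 ≡ 1 (mod 4), exponent 1; 73 ≡ 1 (mod 4), exponent 1.
All primes ≡ 3 (mod 4) appear to even exponent (or don't appear), so by the two-squares theorem n IS expressible as a sum of two squares.
Step 3: Build a representation. Group n = k² · m with k = 2 and m = 5 · 73 = 365 (a product of primes ≡ 1 (mod 4)); a representation of m scales to one of n via (k·x)² + (k·y)² = k²(x² + y²). Each prime p ≡ 1 (mod 4) is itself a sum of two squares; find a² by testing p − a² for a perfect square:
  5: 5 − 1² = 4 = 2² ⇒ 5 = 1² + 2².
  73: 73 − 1² = 72, 73 − 2² = 69, 73 − 3² = 64 = 8² ⇒ 73 = 3² + 8².
  Combine using the Brahmagupta–Fibonacci identity (a² + b²)(c² + d²) = (ac − bd)² + (ad + bc)² = (ac + bd)² + (ad − bc)²:
  5 · 73 = 365: from (1² + 2²)(3² + 8²), take (1·3 − 2·8, 1·8 + 2·3) = (3 − 16, 8 + 6) = (-13, 14); dropping signs (only squares matter) gives (13, 14); check 13² + 14² = 169 + 196 = 365 ✓.
  Scale by k = 2: (2·13, 2·14) = (26, 28).
Step 4: Order so x ≤ y and verify: 26² + 28² = 676 + 784 = 1460 = n. ✓

n = 1460 = 26² + 28² (one valid representation with x ≤ y).
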